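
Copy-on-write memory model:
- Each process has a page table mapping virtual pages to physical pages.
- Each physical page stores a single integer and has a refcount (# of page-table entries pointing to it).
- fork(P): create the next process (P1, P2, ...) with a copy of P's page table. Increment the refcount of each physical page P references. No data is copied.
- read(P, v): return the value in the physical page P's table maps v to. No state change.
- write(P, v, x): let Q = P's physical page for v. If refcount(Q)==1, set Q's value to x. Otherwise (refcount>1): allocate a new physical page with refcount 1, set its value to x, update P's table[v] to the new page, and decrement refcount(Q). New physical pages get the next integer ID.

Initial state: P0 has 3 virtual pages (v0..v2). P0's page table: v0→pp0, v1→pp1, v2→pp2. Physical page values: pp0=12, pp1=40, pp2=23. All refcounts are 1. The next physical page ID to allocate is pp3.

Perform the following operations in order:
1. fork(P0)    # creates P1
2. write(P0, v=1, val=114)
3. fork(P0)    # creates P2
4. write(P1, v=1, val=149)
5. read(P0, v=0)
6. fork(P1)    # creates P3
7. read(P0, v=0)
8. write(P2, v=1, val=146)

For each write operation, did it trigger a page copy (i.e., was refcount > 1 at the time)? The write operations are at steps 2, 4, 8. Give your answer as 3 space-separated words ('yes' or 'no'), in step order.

Op 1: fork(P0) -> P1. 3 ppages; refcounts: pp0:2 pp1:2 pp2:2
Op 2: write(P0, v1, 114). refcount(pp1)=2>1 -> COPY to pp3. 4 ppages; refcounts: pp0:2 pp1:1 pp2:2 pp3:1
Op 3: fork(P0) -> P2. 4 ppages; refcounts: pp0:3 pp1:1 pp2:3 pp3:2
Op 4: write(P1, v1, 149). refcount(pp1)=1 -> write in place. 4 ppages; refcounts: pp0:3 pp1:1 pp2:3 pp3:2
Op 5: read(P0, v0) -> 12. No state change.
Op 6: fork(P1) -> P3. 4 ppages; refcounts: pp0:4 pp1:2 pp2:4 pp3:2
Op 7: read(P0, v0) -> 12. No state change.
Op 8: write(P2, v1, 146). refcount(pp3)=2>1 -> COPY to pp4. 5 ppages; refcounts: pp0:4 pp1:2 pp2:4 pp3:1 pp4:1

yes no yes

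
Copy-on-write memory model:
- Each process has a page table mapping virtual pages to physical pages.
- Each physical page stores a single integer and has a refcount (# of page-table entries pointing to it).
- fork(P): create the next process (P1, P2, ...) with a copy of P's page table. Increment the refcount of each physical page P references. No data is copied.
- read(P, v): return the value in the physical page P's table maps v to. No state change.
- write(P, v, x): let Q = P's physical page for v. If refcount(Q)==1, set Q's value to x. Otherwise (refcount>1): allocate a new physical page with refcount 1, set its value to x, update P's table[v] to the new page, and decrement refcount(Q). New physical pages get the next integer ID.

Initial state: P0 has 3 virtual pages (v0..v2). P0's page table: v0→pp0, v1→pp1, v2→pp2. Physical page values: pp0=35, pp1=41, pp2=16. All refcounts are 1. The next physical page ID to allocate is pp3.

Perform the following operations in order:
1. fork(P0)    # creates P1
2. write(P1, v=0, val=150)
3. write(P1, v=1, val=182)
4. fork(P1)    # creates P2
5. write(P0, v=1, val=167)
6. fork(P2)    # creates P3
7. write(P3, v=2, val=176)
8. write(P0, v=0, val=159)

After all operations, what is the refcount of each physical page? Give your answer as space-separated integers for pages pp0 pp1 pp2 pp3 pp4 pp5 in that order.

Op 1: fork(P0) -> P1. 3 ppages; refcounts: pp0:2 pp1:2 pp2:2
Op 2: write(P1, v0, 150). refcount(pp0)=2>1 -> COPY to pp3. 4 ppages; refcounts: pp0:1 pp1:2 pp2:2 pp3:1
Op 3: write(P1, v1, 182). refcount(pp1)=2>1 -> COPY to pp4. 5 ppages; refcounts: pp0:1 pp1:1 pp2:2 pp3:1 pp4:1
Op 4: fork(P1) -> P2. 5 ppages; refcounts: pp0:1 pp1:1 pp2:3 pp3:2 pp4:2
Op 5: write(P0, v1, 167). refcount(pp1)=1 -> write in place. 5 ppages; refcounts: pp0:1 pp1:1 pp2:3 pp3:2 pp4:2
Op 6: fork(P2) -> P3. 5 ppages; refcounts: pp0:1 pp1:1 pp2:4 pp3:3 pp4:3
Op 7: write(P3, v2, 176). refcount(pp2)=4>1 -> COPY to pp5. 6 ppages; refcounts: pp0:1 pp1:1 pp2:3 pp3:3 pp4:3 pp5:1
Op 8: write(P0, v0, 159). refcount(pp0)=1 -> write in place. 6 ppages; refcounts: pp0:1 pp1:1 pp2:3 pp3:3 pp4:3 pp5:1

Answer: 1 1 3 3 3 1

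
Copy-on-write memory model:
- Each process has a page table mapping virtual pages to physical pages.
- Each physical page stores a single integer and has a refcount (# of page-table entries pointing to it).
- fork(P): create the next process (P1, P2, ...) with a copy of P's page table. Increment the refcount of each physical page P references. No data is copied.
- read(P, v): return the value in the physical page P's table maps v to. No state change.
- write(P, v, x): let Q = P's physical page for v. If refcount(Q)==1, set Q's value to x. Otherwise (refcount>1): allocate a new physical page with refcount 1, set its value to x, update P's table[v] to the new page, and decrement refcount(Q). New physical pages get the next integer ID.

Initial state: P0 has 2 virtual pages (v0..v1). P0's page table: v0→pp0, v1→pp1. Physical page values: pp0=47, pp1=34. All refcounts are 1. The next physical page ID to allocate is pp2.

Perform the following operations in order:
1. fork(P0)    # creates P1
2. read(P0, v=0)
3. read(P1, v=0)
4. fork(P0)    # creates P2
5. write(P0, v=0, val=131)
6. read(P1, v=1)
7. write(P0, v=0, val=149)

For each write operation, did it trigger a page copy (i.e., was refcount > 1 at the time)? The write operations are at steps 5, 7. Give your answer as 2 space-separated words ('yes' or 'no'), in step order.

Op 1: fork(P0) -> P1. 2 ppages; refcounts: pp0:2 pp1:2
Op 2: read(P0, v0) -> 47. No state change.
Op 3: read(P1, v0) -> 47. No state change.
Op 4: fork(P0) -> P2. 2 ppages; refcounts: pp0:3 pp1:3
Op 5: write(P0, v0, 131). refcount(pp0)=3>1 -> COPY to pp2. 3 ppages; refcounts: pp0:2 pp1:3 pp2:1
Op 6: read(P1, v1) -> 34. No state change.
Op 7: write(P0, v0, 149). refcount(pp2)=1 -> write in place. 3 ppages; refcounts: pp0:2 pp1:3 pp2:1

yes no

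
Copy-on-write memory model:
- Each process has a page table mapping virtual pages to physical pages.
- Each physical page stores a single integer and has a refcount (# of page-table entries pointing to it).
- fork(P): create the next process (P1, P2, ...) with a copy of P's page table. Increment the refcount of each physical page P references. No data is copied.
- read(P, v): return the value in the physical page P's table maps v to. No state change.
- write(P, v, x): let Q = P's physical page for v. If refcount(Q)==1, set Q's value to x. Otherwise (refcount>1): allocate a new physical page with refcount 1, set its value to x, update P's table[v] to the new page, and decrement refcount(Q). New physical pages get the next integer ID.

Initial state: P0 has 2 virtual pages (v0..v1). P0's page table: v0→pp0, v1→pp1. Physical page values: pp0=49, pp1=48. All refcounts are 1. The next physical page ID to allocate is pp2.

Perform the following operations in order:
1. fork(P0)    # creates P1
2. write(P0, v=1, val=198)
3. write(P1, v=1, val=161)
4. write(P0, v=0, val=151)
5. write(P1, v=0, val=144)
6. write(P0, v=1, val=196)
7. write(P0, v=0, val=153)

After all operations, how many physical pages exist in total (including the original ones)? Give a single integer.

Answer: 4

Derivation:
Op 1: fork(P0) -> P1. 2 ppages; refcounts: pp0:2 pp1:2
Op 2: write(P0, v1, 198). refcount(pp1)=2>1 -> COPY to pp2. 3 ppages; refcounts: pp0:2 pp1:1 pp2:1
Op 3: write(P1, v1, 161). refcount(pp1)=1 -> write in place. 3 ppages; refcounts: pp0:2 pp1:1 pp2:1
Op 4: write(P0, v0, 151). refcount(pp0)=2>1 -> COPY to pp3. 4 ppages; refcounts: pp0:1 pp1:1 pp2:1 pp3:1
Op 5: write(P1, v0, 144). refcount(pp0)=1 -> write in place. 4 ppages; refcounts: pp0:1 pp1:1 pp2:1 pp3:1
Op 6: write(P0, v1, 196). refcount(pp2)=1 -> write in place. 4 ppages; refcounts: pp0:1 pp1:1 pp2:1 pp3:1
Op 7: write(P0, v0, 153). refcount(pp3)=1 -> write in place. 4 ppages; refcounts: pp0:1 pp1:1 pp2:1 pp3:1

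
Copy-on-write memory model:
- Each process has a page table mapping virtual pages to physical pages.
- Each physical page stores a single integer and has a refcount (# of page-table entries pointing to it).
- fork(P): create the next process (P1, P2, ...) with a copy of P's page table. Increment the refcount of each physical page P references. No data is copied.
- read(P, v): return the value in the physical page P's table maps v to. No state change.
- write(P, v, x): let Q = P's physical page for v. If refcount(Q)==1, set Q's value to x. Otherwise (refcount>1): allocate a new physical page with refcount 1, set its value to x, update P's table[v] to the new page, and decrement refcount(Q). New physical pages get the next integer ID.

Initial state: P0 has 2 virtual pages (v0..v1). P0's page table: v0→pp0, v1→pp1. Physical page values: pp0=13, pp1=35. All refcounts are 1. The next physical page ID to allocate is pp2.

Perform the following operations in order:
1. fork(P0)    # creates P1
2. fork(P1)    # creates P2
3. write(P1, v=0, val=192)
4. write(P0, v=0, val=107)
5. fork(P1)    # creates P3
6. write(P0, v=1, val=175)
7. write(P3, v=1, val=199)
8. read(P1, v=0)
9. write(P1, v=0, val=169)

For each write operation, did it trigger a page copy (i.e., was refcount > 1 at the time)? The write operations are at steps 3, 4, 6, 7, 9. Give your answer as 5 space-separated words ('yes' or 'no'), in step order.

Op 1: fork(P0) -> P1. 2 ppages; refcounts: pp0:2 pp1:2
Op 2: fork(P1) -> P2. 2 ppages; refcounts: pp0:3 pp1:3
Op 3: write(P1, v0, 192). refcount(pp0)=3>1 -> COPY to pp2. 3 ppages; refcounts: pp0:2 pp1:3 pp2:1
Op 4: write(P0, v0, 107). refcount(pp0)=2>1 -> COPY to pp3. 4 ppages; refcounts: pp0:1 pp1:3 pp2:1 pp3:1
Op 5: fork(P1) -> P3. 4 ppages; refcounts: pp0:1 pp1:4 pp2:2 pp3:1
Op 6: write(P0, v1, 175). refcount(pp1)=4>1 -> COPY to pp4. 5 ppages; refcounts: pp0:1 pp1:3 pp2:2 pp3:1 pp4:1
Op 7: write(P3, v1, 199). refcount(pp1)=3>1 -> COPY to pp5. 6 ppages; refcounts: pp0:1 pp1:2 pp2:2 pp3:1 pp4:1 pp5:1
Op 8: read(P1, v0) -> 192. No state change.
Op 9: write(P1, v0, 169). refcount(pp2)=2>1 -> COPY to pp6. 7 ppages; refcounts: pp0:1 pp1:2 pp2:1 pp3:1 pp4:1 pp5:1 pp6:1

yes yes yes yes yes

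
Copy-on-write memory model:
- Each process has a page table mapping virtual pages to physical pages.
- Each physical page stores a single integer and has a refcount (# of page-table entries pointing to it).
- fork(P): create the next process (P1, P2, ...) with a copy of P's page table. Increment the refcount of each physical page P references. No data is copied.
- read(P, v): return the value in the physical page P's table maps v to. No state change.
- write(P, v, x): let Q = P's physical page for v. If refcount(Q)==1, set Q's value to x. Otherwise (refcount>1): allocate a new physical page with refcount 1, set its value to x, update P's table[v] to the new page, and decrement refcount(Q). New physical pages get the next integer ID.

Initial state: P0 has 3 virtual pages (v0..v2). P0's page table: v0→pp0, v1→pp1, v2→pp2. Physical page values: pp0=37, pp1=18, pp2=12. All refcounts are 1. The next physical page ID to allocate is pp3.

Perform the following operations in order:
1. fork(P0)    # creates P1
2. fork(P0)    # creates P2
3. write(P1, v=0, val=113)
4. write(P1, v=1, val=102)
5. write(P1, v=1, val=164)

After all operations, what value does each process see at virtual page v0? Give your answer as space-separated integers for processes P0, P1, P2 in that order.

Op 1: fork(P0) -> P1. 3 ppages; refcounts: pp0:2 pp1:2 pp2:2
Op 2: fork(P0) -> P2. 3 ppages; refcounts: pp0:3 pp1:3 pp2:3
Op 3: write(P1, v0, 113). refcount(pp0)=3>1 -> COPY to pp3. 4 ppages; refcounts: pp0:2 pp1:3 pp2:3 pp3:1
Op 4: write(P1, v1, 102). refcount(pp1)=3>1 -> COPY to pp4. 5 ppages; refcounts: pp0:2 pp1:2 pp2:3 pp3:1 pp4:1
Op 5: write(P1, v1, 164). refcount(pp4)=1 -> write in place. 5 ppages; refcounts: pp0:2 pp1:2 pp2:3 pp3:1 pp4:1
P0: v0 -> pp0 = 37
P1: v0 -> pp3 = 113
P2: v0 -> pp0 = 37

Answer: 37 113 37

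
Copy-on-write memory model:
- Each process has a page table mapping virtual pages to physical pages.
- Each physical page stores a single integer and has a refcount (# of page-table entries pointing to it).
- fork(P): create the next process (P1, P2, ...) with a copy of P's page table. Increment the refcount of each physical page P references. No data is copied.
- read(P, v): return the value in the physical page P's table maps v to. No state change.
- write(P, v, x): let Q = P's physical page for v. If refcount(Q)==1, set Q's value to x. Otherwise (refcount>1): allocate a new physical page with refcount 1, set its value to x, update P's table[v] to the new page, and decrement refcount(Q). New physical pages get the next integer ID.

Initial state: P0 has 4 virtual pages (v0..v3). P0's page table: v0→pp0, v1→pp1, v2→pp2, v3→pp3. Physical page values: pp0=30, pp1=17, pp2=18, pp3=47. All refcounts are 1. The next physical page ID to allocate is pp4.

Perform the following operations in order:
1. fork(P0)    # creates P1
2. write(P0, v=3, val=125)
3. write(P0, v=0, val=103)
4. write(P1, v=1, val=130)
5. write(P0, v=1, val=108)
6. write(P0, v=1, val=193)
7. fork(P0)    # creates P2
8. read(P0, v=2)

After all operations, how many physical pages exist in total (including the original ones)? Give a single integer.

Op 1: fork(P0) -> P1. 4 ppages; refcounts: pp0:2 pp1:2 pp2:2 pp3:2
Op 2: write(P0, v3, 125). refcount(pp3)=2>1 -> COPY to pp4. 5 ppages; refcounts: pp0:2 pp1:2 pp2:2 pp3:1 pp4:1
Op 3: write(P0, v0, 103). refcount(pp0)=2>1 -> COPY to pp5. 6 ppages; refcounts: pp0:1 pp1:2 pp2:2 pp3:1 pp4:1 pp5:1
Op 4: write(P1, v1, 130). refcount(pp1)=2>1 -> COPY to pp6. 7 ppages; refcounts: pp0:1 pp1:1 pp2:2 pp3:1 pp4:1 pp5:1 pp6:1
Op 5: write(P0, v1, 108). refcount(pp1)=1 -> write in place. 7 ppages; refcounts: pp0:1 pp1:1 pp2:2 pp3:1 pp4:1 pp5:1 pp6:1
Op 6: write(P0, v1, 193). refcount(pp1)=1 -> write in place. 7 ppages; refcounts: pp0:1 pp1:1 pp2:2 pp3:1 pp4:1 pp5:1 pp6:1
Op 7: fork(P0) -> P2. 7 ppages; refcounts: pp0:1 pp1:2 pp2:3 pp3:1 pp4:2 pp5:2 pp6:1
Op 8: read(P0, v2) -> 18. No state change.

Answer: 7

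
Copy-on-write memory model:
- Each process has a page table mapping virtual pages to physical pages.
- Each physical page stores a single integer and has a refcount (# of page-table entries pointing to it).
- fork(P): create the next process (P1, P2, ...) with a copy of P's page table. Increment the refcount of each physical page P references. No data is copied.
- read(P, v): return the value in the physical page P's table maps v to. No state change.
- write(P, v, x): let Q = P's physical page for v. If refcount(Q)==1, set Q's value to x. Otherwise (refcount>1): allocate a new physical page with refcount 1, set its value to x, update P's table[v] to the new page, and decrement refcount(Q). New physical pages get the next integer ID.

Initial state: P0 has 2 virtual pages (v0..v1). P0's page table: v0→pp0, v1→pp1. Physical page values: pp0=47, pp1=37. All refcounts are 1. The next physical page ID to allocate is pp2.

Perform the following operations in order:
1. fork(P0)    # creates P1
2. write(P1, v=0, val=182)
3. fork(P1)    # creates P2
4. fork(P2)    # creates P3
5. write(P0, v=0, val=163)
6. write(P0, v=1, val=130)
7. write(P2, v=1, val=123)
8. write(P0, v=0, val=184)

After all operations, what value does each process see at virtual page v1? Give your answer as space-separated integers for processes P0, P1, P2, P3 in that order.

Op 1: fork(P0) -> P1. 2 ppages; refcounts: pp0:2 pp1:2
Op 2: write(P1, v0, 182). refcount(pp0)=2>1 -> COPY to pp2. 3 ppages; refcounts: pp0:1 pp1:2 pp2:1
Op 3: fork(P1) -> P2. 3 ppages; refcounts: pp0:1 pp1:3 pp2:2
Op 4: fork(P2) -> P3. 3 ppages; refcounts: pp0:1 pp1:4 pp2:3
Op 5: write(P0, v0, 163). refcount(pp0)=1 -> write in place. 3 ppages; refcounts: pp0:1 pp1:4 pp2:3
Op 6: write(P0, v1, 130). refcount(pp1)=4>1 -> COPY to pp3. 4 ppages; refcounts: pp0:1 pp1:3 pp2:3 pp3:1
Op 7: write(P2, v1, 123). refcount(pp1)=3>1 -> COPY to pp4. 5 ppages; refcounts: pp0:1 pp1:2 pp2:3 pp3:1 pp4:1
Op 8: write(P0, v0, 184). refcount(pp0)=1 -> write in place. 5 ppages; refcounts: pp0:1 pp1:2 pp2:3 pp3:1 pp4:1
P0: v1 -> pp3 = 130
P1: v1 -> pp1 = 37
P2: v1 -> pp4 = 123
P3: v1 -> pp1 = 37

Answer: 130 37 123 37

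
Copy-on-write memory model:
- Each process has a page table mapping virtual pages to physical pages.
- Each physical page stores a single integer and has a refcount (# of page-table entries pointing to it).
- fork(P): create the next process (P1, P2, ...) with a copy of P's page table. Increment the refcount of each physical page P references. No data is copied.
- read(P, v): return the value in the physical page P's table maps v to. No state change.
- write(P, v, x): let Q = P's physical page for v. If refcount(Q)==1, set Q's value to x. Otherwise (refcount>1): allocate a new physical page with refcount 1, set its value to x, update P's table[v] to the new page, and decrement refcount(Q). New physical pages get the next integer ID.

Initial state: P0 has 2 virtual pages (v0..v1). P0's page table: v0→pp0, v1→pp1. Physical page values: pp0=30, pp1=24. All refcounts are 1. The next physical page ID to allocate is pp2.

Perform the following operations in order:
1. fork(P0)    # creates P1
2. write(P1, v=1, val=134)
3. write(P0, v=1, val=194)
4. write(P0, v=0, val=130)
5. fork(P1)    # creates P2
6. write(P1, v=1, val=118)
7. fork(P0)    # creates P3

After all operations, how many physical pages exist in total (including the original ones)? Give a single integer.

Op 1: fork(P0) -> P1. 2 ppages; refcounts: pp0:2 pp1:2
Op 2: write(P1, v1, 134). refcount(pp1)=2>1 -> COPY to pp2. 3 ppages; refcounts: pp0:2 pp1:1 pp2:1
Op 3: write(P0, v1, 194). refcount(pp1)=1 -> write in place. 3 ppages; refcounts: pp0:2 pp1:1 pp2:1
Op 4: write(P0, v0, 130). refcount(pp0)=2>1 -> COPY to pp3. 4 ppages; refcounts: pp0:1 pp1:1 pp2:1 pp3:1
Op 5: fork(P1) -> P2. 4 ppages; refcounts: pp0:2 pp1:1 pp2:2 pp3:1
Op 6: write(P1, v1, 118). refcount(pp2)=2>1 -> COPY to pp4. 5 ppages; refcounts: pp0:2 pp1:1 pp2:1 pp3:1 pp4:1
Op 7: fork(P0) -> P3. 5 ppages; refcounts: pp0:2 pp1:2 pp2:1 pp3:2 pp4:1

Answer: 5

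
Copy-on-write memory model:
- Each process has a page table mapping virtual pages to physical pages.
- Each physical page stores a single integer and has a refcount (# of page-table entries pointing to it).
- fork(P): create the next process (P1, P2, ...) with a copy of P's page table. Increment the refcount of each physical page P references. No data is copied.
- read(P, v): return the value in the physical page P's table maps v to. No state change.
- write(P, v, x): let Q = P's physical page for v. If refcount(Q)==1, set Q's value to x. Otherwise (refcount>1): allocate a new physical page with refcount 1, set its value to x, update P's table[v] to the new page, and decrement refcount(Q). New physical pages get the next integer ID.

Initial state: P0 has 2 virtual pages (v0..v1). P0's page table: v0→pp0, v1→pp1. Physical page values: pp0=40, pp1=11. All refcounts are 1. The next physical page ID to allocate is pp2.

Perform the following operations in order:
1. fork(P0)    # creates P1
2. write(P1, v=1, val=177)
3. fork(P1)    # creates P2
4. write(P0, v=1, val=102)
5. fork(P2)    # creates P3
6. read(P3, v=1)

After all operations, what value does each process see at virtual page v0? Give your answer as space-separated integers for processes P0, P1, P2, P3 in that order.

Op 1: fork(P0) -> P1. 2 ppages; refcounts: pp0:2 pp1:2
Op 2: write(P1, v1, 177). refcount(pp1)=2>1 -> COPY to pp2. 3 ppages; refcounts: pp0:2 pp1:1 pp2:1
Op 3: fork(P1) -> P2. 3 ppages; refcounts: pp0:3 pp1:1 pp2:2
Op 4: write(P0, v1, 102). refcount(pp1)=1 -> write in place. 3 ppages; refcounts: pp0:3 pp1:1 pp2:2
Op 5: fork(P2) -> P3. 3 ppages; refcounts: pp0:4 pp1:1 pp2:3
Op 6: read(P3, v1) -> 177. No state change.
P0: v0 -> pp0 = 40
P1: v0 -> pp0 = 40
P2: v0 -> pp0 = 40
P3: v0 -> pp0 = 40

Answer: 40 40 40 40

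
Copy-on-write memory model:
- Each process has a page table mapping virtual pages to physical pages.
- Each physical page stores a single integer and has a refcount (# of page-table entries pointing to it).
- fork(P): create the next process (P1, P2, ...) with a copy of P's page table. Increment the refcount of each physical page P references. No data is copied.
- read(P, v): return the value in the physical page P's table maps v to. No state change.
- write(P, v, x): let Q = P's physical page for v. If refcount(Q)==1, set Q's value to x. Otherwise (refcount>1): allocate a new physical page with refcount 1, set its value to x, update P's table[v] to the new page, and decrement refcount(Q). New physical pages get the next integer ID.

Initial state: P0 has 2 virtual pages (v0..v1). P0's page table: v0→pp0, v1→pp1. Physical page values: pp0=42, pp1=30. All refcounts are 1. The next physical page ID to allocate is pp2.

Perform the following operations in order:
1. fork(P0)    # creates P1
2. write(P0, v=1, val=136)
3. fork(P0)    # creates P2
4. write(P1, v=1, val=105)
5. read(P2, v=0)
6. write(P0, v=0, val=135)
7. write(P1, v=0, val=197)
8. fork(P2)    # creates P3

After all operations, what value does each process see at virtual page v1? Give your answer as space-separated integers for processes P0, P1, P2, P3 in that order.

Answer: 136 105 136 136

Derivation:
Op 1: fork(P0) -> P1. 2 ppages; refcounts: pp0:2 pp1:2
Op 2: write(P0, v1, 136). refcount(pp1)=2>1 -> COPY to pp2. 3 ppages; refcounts: pp0:2 pp1:1 pp2:1
Op 3: fork(P0) -> P2. 3 ppages; refcounts: pp0:3 pp1:1 pp2:2
Op 4: write(P1, v1, 105). refcount(pp1)=1 -> write in place. 3 ppages; refcounts: pp0:3 pp1:1 pp2:2
Op 5: read(P2, v0) -> 42. No state change.
Op 6: write(P0, v0, 135). refcount(pp0)=3>1 -> COPY to pp3. 4 ppages; refcounts: pp0:2 pp1:1 pp2:2 pp3:1
Op 7: write(P1, v0, 197). refcount(pp0)=2>1 -> COPY to pp4. 5 ppages; refcounts: pp0:1 pp1:1 pp2:2 pp3:1 pp4:1
Op 8: fork(P2) -> P3. 5 ppages; refcounts: pp0:2 pp1:1 pp2:3 pp3:1 pp4:1
P0: v1 -> pp2 = 136
P1: v1 -> pp1 = 105
P2: v1 -> pp2 = 136
P3: v1 -> pp2 = 136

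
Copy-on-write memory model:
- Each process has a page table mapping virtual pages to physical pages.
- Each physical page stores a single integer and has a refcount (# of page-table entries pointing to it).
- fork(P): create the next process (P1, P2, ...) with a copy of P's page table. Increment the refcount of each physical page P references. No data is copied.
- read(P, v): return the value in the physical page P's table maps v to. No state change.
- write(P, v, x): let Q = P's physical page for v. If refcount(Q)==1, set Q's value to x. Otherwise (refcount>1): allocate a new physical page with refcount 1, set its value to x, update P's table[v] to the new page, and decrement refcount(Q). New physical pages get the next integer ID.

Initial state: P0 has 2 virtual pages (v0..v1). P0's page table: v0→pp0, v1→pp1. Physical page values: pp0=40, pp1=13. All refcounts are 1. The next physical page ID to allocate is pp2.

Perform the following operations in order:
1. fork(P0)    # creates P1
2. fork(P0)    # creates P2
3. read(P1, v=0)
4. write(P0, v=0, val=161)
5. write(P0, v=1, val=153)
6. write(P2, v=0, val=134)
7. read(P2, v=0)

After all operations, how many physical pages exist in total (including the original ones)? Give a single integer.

Answer: 5

Derivation:
Op 1: fork(P0) -> P1. 2 ppages; refcounts: pp0:2 pp1:2
Op 2: fork(P0) -> P2. 2 ppages; refcounts: pp0:3 pp1:3
Op 3: read(P1, v0) -> 40. No state change.
Op 4: write(P0, v0, 161). refcount(pp0)=3>1 -> COPY to pp2. 3 ppages; refcounts: pp0:2 pp1:3 pp2:1
Op 5: write(P0, v1, 153). refcount(pp1)=3>1 -> COPY to pp3. 4 ppages; refcounts: pp0:2 pp1:2 pp2:1 pp3:1
Op 6: write(P2, v0, 134). refcount(pp0)=2>1 -> COPY to pp4. 5 ppages; refcounts: pp0:1 pp1:2 pp2:1 pp3:1 pp4:1
Op 7: read(P2, v0) -> 134. No state change.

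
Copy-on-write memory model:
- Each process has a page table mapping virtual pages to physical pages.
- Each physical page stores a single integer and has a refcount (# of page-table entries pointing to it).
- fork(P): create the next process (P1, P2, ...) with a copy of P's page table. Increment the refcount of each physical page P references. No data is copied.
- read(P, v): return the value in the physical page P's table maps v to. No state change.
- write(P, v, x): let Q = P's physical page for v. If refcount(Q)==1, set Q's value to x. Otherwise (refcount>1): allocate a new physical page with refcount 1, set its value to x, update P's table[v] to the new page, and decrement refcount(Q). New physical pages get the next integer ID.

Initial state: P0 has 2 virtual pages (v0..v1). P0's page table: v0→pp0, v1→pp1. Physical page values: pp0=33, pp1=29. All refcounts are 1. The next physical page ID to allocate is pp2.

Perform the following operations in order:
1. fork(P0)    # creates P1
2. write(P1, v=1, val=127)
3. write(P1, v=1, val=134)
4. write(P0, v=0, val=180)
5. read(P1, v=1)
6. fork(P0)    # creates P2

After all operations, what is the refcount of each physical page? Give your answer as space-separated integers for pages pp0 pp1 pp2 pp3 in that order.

Answer: 1 2 1 2

Derivation:
Op 1: fork(P0) -> P1. 2 ppages; refcounts: pp0:2 pp1:2
Op 2: write(P1, v1, 127). refcount(pp1)=2>1 -> COPY to pp2. 3 ppages; refcounts: pp0:2 pp1:1 pp2:1
Op 3: write(P1, v1, 134). refcount(pp2)=1 -> write in place. 3 ppages; refcounts: pp0:2 pp1:1 pp2:1
Op 4: write(P0, v0, 180). refcount(pp0)=2>1 -> COPY to pp3. 4 ppages; refcounts: pp0:1 pp1:1 pp2:1 pp3:1
Op 5: read(P1, v1) -> 134. No state change.
Op 6: fork(P0) -> P2. 4 ppages; refcounts: pp0:1 pp1:2 pp2:1 pp3:2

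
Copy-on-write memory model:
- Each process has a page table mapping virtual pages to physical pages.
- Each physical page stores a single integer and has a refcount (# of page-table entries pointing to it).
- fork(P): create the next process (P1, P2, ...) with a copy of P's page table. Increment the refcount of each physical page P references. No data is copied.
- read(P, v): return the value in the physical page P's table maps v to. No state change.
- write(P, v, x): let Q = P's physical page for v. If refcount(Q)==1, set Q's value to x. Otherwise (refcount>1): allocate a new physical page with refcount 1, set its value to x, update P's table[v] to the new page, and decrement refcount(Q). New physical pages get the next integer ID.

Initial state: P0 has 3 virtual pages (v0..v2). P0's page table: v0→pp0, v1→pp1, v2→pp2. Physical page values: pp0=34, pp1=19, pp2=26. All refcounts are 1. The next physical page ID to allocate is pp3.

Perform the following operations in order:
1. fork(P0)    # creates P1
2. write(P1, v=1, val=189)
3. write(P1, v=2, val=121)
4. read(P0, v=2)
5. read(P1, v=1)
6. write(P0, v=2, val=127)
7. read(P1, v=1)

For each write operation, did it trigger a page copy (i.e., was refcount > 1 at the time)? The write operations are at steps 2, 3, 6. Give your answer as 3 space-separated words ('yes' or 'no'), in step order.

Op 1: fork(P0) -> P1. 3 ppages; refcounts: pp0:2 pp1:2 pp2:2
Op 2: write(P1, v1, 189). refcount(pp1)=2>1 -> COPY to pp3. 4 ppages; refcounts: pp0:2 pp1:1 pp2:2 pp3:1
Op 3: write(P1, v2, 121). refcount(pp2)=2>1 -> COPY to pp4. 5 ppages; refcounts: pp0:2 pp1:1 pp2:1 pp3:1 pp4:1
Op 4: read(P0, v2) -> 26. No state change.
Op 5: read(P1, v1) -> 189. No state change.
Op 6: write(P0, v2, 127). refcount(pp2)=1 -> write in place. 5 ppages; refcounts: pp0:2 pp1:1 pp2:1 pp3:1 pp4:1
Op 7: read(P1, v1) -> 189. No state change.

yes yes no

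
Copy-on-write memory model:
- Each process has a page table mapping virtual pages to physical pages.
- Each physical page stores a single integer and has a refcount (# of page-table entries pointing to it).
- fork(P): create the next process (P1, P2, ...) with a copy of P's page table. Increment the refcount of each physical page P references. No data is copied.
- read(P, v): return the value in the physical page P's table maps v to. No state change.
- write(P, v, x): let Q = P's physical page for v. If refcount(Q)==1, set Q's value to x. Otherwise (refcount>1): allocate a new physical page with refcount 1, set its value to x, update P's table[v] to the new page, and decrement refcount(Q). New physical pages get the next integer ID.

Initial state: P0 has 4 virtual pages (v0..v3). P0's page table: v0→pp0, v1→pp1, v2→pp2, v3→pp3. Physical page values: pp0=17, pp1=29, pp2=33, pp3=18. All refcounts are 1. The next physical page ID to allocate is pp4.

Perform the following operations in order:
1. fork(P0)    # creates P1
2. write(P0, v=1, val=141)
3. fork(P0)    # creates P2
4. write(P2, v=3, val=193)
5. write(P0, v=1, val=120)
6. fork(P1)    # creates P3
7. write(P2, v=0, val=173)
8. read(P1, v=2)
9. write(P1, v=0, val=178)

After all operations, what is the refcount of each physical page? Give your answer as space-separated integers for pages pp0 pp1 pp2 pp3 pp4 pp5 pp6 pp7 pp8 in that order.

Answer: 2 2 4 3 1 1 1 1 1

Derivation:
Op 1: fork(P0) -> P1. 4 ppages; refcounts: pp0:2 pp1:2 pp2:2 pp3:2
Op 2: write(P0, v1, 141). refcount(pp1)=2>1 -> COPY to pp4. 5 ppages; refcounts: pp0:2 pp1:1 pp2:2 pp3:2 pp4:1
Op 3: fork(P0) -> P2. 5 ppages; refcounts: pp0:3 pp1:1 pp2:3 pp3:3 pp4:2
Op 4: write(P2, v3, 193). refcount(pp3)=3>1 -> COPY to pp5. 6 ppages; refcounts: pp0:3 pp1:1 pp2:3 pp3:2 pp4:2 pp5:1
Op 5: write(P0, v1, 120). refcount(pp4)=2>1 -> COPY to pp6. 7 ppages; refcounts: pp0:3 pp1:1 pp2:3 pp3:2 pp4:1 pp5:1 pp6:1
Op 6: fork(P1) -> P3. 7 ppages; refcounts: pp0:4 pp1:2 pp2:4 pp3:3 pp4:1 pp5:1 pp6:1
Op 7: write(P2, v0, 173). refcount(pp0)=4>1 -> COPY to pp7. 8 ppages; refcounts: pp0:3 pp1:2 pp2:4 pp3:3 pp4:1 pp5:1 pp6:1 pp7:1
Op 8: read(P1, v2) -> 33. No state change.
Op 9: write(P1, v0, 178). refcount(pp0)=3>1 -> COPY to pp8. 9 ppages; refcounts: pp0:2 pp1:2 pp2:4 pp3:3 pp4:1 pp5:1 pp6:1 pp7:1 pp8:1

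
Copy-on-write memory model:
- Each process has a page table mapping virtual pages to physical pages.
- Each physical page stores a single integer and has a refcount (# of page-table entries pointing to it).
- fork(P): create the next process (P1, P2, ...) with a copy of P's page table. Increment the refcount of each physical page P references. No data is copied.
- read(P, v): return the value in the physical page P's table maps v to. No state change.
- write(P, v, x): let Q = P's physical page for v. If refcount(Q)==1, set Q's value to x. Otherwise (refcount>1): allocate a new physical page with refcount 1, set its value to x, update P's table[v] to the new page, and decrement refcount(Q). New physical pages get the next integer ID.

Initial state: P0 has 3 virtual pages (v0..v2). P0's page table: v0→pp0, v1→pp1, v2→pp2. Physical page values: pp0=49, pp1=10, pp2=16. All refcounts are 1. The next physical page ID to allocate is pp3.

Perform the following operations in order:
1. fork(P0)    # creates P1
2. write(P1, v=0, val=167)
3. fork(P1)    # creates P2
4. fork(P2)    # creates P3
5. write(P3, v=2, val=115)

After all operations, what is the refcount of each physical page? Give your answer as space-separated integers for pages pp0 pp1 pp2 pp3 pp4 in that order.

Op 1: fork(P0) -> P1. 3 ppages; refcounts: pp0:2 pp1:2 pp2:2
Op 2: write(P1, v0, 167). refcount(pp0)=2>1 -> COPY to pp3. 4 ppages; refcounts: pp0:1 pp1:2 pp2:2 pp3:1
Op 3: fork(P1) -> P2. 4 ppages; refcounts: pp0:1 pp1:3 pp2:3 pp3:2
Op 4: fork(P2) -> P3. 4 ppages; refcounts: pp0:1 pp1:4 pp2:4 pp3:3
Op 5: write(P3, v2, 115). refcount(pp2)=4>1 -> COPY to pp4. 5 ppages; refcounts: pp0:1 pp1:4 pp2:3 pp3:3 pp4:1

Answer: 1 4 3 3 1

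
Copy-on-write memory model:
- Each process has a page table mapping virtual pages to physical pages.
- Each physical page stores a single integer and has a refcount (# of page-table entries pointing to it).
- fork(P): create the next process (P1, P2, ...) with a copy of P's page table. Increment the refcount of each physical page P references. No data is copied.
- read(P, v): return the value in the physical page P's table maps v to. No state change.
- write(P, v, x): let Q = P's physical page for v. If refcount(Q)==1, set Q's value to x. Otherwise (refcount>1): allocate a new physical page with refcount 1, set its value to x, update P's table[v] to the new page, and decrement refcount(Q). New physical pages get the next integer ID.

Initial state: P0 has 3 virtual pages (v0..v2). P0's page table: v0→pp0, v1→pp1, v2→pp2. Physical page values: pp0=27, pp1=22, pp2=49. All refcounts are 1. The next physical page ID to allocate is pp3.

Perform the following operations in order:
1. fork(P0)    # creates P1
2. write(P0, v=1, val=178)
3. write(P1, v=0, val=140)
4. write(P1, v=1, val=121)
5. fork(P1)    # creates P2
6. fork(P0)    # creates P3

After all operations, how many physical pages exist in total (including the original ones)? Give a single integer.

Answer: 5

Derivation:
Op 1: fork(P0) -> P1. 3 ppages; refcounts: pp0:2 pp1:2 pp2:2
Op 2: write(P0, v1, 178). refcount(pp1)=2>1 -> COPY to pp3. 4 ppages; refcounts: pp0:2 pp1:1 pp2:2 pp3:1
Op 3: write(P1, v0, 140). refcount(pp0)=2>1 -> COPY to pp4. 5 ppages; refcounts: pp0:1 pp1:1 pp2:2 pp3:1 pp4:1
Op 4: write(P1, v1, 121). refcount(pp1)=1 -> write in place. 5 ppages; refcounts: pp0:1 pp1:1 pp2:2 pp3:1 pp4:1
Op 5: fork(P1) -> P2. 5 ppages; refcounts: pp0:1 pp1:2 pp2:3 pp3:1 pp4:2
Op 6: fork(P0) -> P3. 5 ppages; refcounts: pp0:2 pp1:2 pp2:4 pp3:2 pp4:2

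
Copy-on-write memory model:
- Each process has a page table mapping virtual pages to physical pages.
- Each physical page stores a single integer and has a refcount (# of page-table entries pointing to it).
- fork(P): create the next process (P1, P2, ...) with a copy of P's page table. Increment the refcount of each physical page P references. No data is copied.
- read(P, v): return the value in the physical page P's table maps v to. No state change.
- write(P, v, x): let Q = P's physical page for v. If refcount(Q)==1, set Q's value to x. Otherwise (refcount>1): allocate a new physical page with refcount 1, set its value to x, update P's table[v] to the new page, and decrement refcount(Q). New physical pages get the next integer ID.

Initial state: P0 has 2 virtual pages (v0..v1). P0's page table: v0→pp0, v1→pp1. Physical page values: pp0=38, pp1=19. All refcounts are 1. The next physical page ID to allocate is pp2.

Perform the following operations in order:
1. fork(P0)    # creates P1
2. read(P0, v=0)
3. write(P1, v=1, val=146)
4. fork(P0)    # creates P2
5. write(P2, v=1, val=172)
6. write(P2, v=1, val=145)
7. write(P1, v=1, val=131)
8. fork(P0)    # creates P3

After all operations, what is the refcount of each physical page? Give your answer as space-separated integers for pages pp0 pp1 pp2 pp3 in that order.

Op 1: fork(P0) -> P1. 2 ppages; refcounts: pp0:2 pp1:2
Op 2: read(P0, v0) -> 38. No state change.
Op 3: write(P1, v1, 146). refcount(pp1)=2>1 -> COPY to pp2. 3 ppages; refcounts: pp0:2 pp1:1 pp2:1
Op 4: fork(P0) -> P2. 3 ppages; refcounts: pp0:3 pp1:2 pp2:1
Op 5: write(P2, v1, 172). refcount(pp1)=2>1 -> COPY to pp3. 4 ppages; refcounts: pp0:3 pp1:1 pp2:1 pp3:1
Op 6: write(P2, v1, 145). refcount(pp3)=1 -> write in place. 4 ppages; refcounts: pp0:3 pp1:1 pp2:1 pp3:1
Op 7: write(P1, v1, 131). refcount(pp2)=1 -> write in place. 4 ppages; refcounts: pp0:3 pp1:1 pp2:1 pp3:1
Op 8: fork(P0) -> P3. 4 ppages; refcounts: pp0:4 pp1:2 pp2:1 pp3:1

Answer: 4 2 1 1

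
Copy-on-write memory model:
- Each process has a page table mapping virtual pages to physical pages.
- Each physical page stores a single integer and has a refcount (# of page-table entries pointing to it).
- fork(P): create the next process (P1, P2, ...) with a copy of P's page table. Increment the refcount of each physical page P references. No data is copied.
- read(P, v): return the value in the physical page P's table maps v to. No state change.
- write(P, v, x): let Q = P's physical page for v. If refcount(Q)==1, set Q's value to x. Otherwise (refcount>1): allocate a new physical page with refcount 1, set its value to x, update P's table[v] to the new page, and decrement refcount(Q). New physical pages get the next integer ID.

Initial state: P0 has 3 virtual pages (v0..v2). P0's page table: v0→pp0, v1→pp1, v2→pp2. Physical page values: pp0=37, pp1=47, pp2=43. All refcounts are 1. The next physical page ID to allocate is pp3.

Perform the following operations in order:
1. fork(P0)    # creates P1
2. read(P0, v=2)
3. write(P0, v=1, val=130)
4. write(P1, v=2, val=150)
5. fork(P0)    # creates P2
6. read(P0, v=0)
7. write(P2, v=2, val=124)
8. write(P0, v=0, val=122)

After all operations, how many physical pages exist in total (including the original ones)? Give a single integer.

Op 1: fork(P0) -> P1. 3 ppages; refcounts: pp0:2 pp1:2 pp2:2
Op 2: read(P0, v2) -> 43. No state change.
Op 3: write(P0, v1, 130). refcount(pp1)=2>1 -> COPY to pp3. 4 ppages; refcounts: pp0:2 pp1:1 pp2:2 pp3:1
Op 4: write(P1, v2, 150). refcount(pp2)=2>1 -> COPY to pp4. 5 ppages; refcounts: pp0:2 pp1:1 pp2:1 pp3:1 pp4:1
Op 5: fork(P0) -> P2. 5 ppages; refcounts: pp0:3 pp1:1 pp2:2 pp3:2 pp4:1
Op 6: read(P0, v0) -> 37. No state change.
Op 7: write(P2, v2, 124). refcount(pp2)=2>1 -> COPY to pp5. 6 ppages; refcounts: pp0:3 pp1:1 pp2:1 pp3:2 pp4:1 pp5:1
Op 8: write(P0, v0, 122). refcount(pp0)=3>1 -> COPY to pp6. 7 ppages; refcounts: pp0:2 pp1:1 pp2:1 pp3:2 pp4:1 pp5:1 pp6:1

Answer: 7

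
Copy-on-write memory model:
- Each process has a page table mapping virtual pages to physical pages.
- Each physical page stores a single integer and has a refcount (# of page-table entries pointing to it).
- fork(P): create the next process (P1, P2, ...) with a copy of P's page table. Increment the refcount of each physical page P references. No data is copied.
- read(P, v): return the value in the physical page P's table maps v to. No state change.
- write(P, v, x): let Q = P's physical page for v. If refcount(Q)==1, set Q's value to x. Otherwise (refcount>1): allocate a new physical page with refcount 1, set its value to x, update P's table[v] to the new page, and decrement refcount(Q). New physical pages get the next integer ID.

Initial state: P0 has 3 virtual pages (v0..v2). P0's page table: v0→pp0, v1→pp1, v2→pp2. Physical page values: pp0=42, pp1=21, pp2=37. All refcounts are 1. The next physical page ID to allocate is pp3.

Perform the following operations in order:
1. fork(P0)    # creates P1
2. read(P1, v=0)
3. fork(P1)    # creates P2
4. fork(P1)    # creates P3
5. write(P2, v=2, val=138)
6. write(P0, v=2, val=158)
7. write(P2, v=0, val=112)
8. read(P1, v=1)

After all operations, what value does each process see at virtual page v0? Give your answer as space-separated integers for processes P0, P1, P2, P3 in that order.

Op 1: fork(P0) -> P1. 3 ppages; refcounts: pp0:2 pp1:2 pp2:2
Op 2: read(P1, v0) -> 42. No state change.
Op 3: fork(P1) -> P2. 3 ppages; refcounts: pp0:3 pp1:3 pp2:3
Op 4: fork(P1) -> P3. 3 ppages; refcounts: pp0:4 pp1:4 pp2:4
Op 5: write(P2, v2, 138). refcount(pp2)=4>1 -> COPY to pp3. 4 ppages; refcounts: pp0:4 pp1:4 pp2:3 pp3:1
Op 6: write(P0, v2, 158). refcount(pp2)=3>1 -> COPY to pp4. 5 ppages; refcounts: pp0:4 pp1:4 pp2:2 pp3:1 pp4:1
Op 7: write(P2, v0, 112). refcount(pp0)=4>1 -> COPY to pp5. 6 ppages; refcounts: pp0:3 pp1:4 pp2:2 pp3:1 pp4:1 pp5:1
Op 8: read(P1, v1) -> 21. No state change.
P0: v0 -> pp0 = 42
P1: v0 -> pp0 = 42
P2: v0 -> pp5 = 112
P3: v0 -> pp0 = 42

Answer: 42 42 112 42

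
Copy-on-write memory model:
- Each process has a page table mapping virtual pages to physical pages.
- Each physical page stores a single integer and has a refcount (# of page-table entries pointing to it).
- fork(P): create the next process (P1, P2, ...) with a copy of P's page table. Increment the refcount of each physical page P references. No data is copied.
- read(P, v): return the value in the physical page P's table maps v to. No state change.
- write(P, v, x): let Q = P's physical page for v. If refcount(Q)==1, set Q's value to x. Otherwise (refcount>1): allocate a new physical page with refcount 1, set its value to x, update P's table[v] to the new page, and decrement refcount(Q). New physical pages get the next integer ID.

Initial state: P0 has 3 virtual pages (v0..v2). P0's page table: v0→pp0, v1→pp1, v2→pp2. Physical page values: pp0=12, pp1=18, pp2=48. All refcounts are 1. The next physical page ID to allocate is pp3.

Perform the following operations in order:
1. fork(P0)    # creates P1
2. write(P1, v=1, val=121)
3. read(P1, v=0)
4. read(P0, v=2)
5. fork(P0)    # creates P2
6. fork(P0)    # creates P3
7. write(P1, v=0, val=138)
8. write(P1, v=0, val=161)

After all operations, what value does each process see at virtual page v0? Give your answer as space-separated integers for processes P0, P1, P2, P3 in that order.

Op 1: fork(P0) -> P1. 3 ppages; refcounts: pp0:2 pp1:2 pp2:2
Op 2: write(P1, v1, 121). refcount(pp1)=2>1 -> COPY to pp3. 4 ppages; refcounts: pp0:2 pp1:1 pp2:2 pp3:1
Op 3: read(P1, v0) -> 12. No state change.
Op 4: read(P0, v2) -> 48. No state change.
Op 5: fork(P0) -> P2. 4 ppages; refcounts: pp0:3 pp1:2 pp2:3 pp3:1
Op 6: fork(P0) -> P3. 4 ppages; refcounts: pp0:4 pp1:3 pp2:4 pp3:1
Op 7: write(P1, v0, 138). refcount(pp0)=4>1 -> COPY to pp4. 5 ppages; refcounts: pp0:3 pp1:3 pp2:4 pp3:1 pp4:1
Op 8: write(P1, v0, 161). refcount(pp4)=1 -> write in place. 5 ppages; refcounts: pp0:3 pp1:3 pp2:4 pp3:1 pp4:1
P0: v0 -> pp0 = 12
P1: v0 -> pp4 = 161
P2: v0 -> pp0 = 12
P3: v0 -> pp0 = 12

Answer: 12 161 12 12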